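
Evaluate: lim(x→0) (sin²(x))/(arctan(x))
This is a 0/0 indeterminate form.

Apply L'Hôpital's rule: differentiate numerator and denominator separately.
  f(x) = sin(x)^2   ⇒   f'(x) = 2·sin(x)·cos(x)
  g(x) = atan(x)   ⇒   g'(x) = 1/(x^2 + 1)
  lim(x→0) f'(x)/g'(x) = lim(x→0) (2·sin(x)·cos(x))/(1/(x^2 + 1))
  = 0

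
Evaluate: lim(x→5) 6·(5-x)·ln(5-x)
This is a 0·∞ indeterminate form.

Rewrite 0·∞ as a quotient (0/0 or ∞/∞ form), then apply L'Hôpital's rule:
  lim(x→5) 6·(5-x)·ln(5-x) = 0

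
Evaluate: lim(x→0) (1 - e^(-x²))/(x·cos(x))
This is a 0/0 indeterminate form.

Apply L'Hôpital's rule: differentiate numerator and denominator separately.
  f(x) = 1 - e^(-x^2)   ⇒   f'(x) = 2·x·e^(-x^2)
  g(x) = x·cos(x)   ⇒   g'(x) = -x·sin(x) + cos(x)
  lim(x→0) f'(x)/g'(x) = lim(x→0) (2·x·e^(-x^2))/(-x·sin(x) + cos(x))
  = 0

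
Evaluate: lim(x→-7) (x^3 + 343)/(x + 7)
This is a standard limit.

Factor or rationalize the expression:
  lim(x→-7) (x^3 + 343)/(x + 7) = 147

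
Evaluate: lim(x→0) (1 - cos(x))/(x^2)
This is a 0/0 indeterminate form.

Apply L'Hôpital's rule: differentiate numerator and denominator separately.
  f(x) = 1 - cos(x)   ⇒   f'(x) = sin(x)
  g(x) = x^2   ⇒   g'(x) = 2·x
  lim(x→0) f'(x)/g'(x) = lim(x→0) (sin(x))/(2·x)
  = 1/2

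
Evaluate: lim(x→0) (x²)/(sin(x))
This is a 0/0 indeterminate form.

Apply L'Hôpital's rule: differentiate numerator and denominator separately.
  f(x) = x^2   ⇒   f'(x) = 2·x
  g(x) = sin(x)   ⇒   g'(x) = cos(x)
  lim(x→0) f'(x)/g'(x) = lim(x→0) (2·x)/(cos(x))
  = 0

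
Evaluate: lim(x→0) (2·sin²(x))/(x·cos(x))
This is a 0/0 indeterminate form.

Apply L'Hôpital's rule: differentiate numerator and denominator separately.
  f(x) = 2·sin(x)^2   ⇒   f'(x) = 4·sin(x)·cos(x)
  g(x) = x·cos(x)   ⇒   g'(x) = -x·sin(x) + cos(x)
  lim(x→0) f'(x)/g'(x) = lim(x→0) (4·sin(x)·cos(x))/(-x·sin(x) + cos(x))
  = 0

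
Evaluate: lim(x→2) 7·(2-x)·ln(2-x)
This is a 0·∞ indeterminate form.

Rewrite 0·∞ as a quotient (0/0 or ∞/∞ form), then apply L'Hôpital's rule:
  lim(x→2) 7·(2-x)·ln(2-x) = 0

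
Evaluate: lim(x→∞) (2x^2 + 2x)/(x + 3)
This is an ∞/∞ indeterminate form.

Apply L'Hôpital's rule: differentiate numerator and denominator separately.
  f(x) = 2·x^2 + 2·x   ⇒   f'(x) = 4·x + 2
  g(x) = x + 3   ⇒   g'(x) = 1
  lim(x→∞) f'(x)/g'(x) = lim(x→∞) (4·x + 2)/(1)
  = ∞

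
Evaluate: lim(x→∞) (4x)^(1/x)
This is an exponential indeterminate form.

For exponential indeterminate forms, take the natural log:
  Let L = lim(x→∞) (4x)^(1/x)
  Then ln(L) = lim(x→∞) [exponent × ln(base)]
  Evaluate using L'Hôpital or standard limits, then exponentiate.
  L = 1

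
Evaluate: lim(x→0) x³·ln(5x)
This is a 0·∞ indeterminate form.

Rewrite 0·∞ as a quotient (0/0 or ∞/∞ form), then apply L'Hôpital's rule:
  lim(x→0) x³·ln(5x) = 0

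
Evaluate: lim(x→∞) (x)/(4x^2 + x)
This is an ∞/∞ indeterminate form.

Apply L'Hôpital's rule: differentiate numerator and denominator separately.
  f(x) = x   ⇒   f'(x) = 1
  g(x) = 4·x^2 + x   ⇒   g'(x) = 8·x + 1
  lim(x→∞) f'(x)/g'(x) = lim(x→∞) (1)/(8·x + 1)
  = 0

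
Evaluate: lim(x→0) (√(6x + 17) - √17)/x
This is a standard limit.

Factor or rationalize the expression:
  lim(x→0) (√(6x + 17) - √17)/x = 3·sqrt(17)/17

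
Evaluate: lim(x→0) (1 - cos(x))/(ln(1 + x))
This is a 0/0 indeterminate form.

Apply L'Hôpital's rule: differentiate numerator and denominator separately.
  f(x) = 1 - cos(x)   ⇒   f'(x) = sin(x)
  g(x) = ln(x + 1)   ⇒   g'(x) = 1/(x + 1)
  lim(x→0) f'(x)/g'(x) = lim(x→0) (sin(x))/(1/(x + 1))
  = 0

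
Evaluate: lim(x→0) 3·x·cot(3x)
This is a 0·∞ indeterminate form.

Rewrite 0·∞ as a quotient (0/0 or ∞/∞ form), then apply L'Hôpital's rule:
  lim(x→0) 3·x·cot(3x) = 1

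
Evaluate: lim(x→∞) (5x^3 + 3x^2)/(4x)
This is an ∞/∞ indeterminate form.

Apply L'Hôpital's rule: differentiate numerator and denominator separately.
  f(x) = 5·x^3 + 3·x^2   ⇒   f'(x) = 15·x^2 + 6·x
  g(x) = 4·x   ⇒   g'(x) = 4
  lim(x→∞) f'(x)/g'(x) = lim(x→∞) (15·x^2 + 6·x)/(4)
  = ∞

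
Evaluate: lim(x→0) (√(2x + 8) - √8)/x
This is a standard limit.

Factor or rationalize the expression:
  lim(x→0) (√(2x + 8) - √8)/x = sqrt(2)/4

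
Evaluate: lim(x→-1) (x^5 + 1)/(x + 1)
This is a standard limit.

Factor or rationalize the expression:
  lim(x→-1) (x^5 + 1)/(x + 1) = 5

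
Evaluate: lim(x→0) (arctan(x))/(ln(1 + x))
This is a 0/0 indeterminate form.

Apply L'Hôpital's rule: differentiate numerator and denominator separately.
  f(x) = atan(x)   ⇒   f'(x) = 1/(x^2 + 1)
  g(x) = ln(x + 1)   ⇒   g'(x) = 1/(x + 1)
  lim(x→0) f'(x)/g'(x) = lim(x→0) (1/(x^2 + 1))/(1/(x + 1))
  = 1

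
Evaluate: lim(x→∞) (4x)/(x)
This is an ∞/∞ indeterminate form.

Apply L'Hôpital's rule: differentiate numerator and denominator separately.
  f(x) = 4·x   ⇒   f'(x) = 4
  g(x) = x   ⇒   g'(x) = 1
  lim(x→∞) f'(x)/g'(x) = lim(x→∞) (4)/(1)
  = 4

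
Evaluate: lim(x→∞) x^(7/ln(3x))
This is an exponential indeterminate form.

For exponential indeterminate forms, take the natural log:
  Let L = lim(x→∞) x^(7/ln(3x))
  Then ln(L) = lim(x→∞) [exponent × ln(base)]
  Evaluate using L'Hôpital or standard limits, then exponentiate.
  L = e^(7)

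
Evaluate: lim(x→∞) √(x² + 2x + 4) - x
This is an ∞-∞ indeterminate form.

Combine fractions or rationalize to convert ∞-∞ to 0/0 form:
  lim(x→∞) √(x² + 2x + 4) - x = 1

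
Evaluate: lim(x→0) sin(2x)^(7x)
This is an exponential indeterminate form.

For exponential indeterminate forms, take the natural log:
  Let L = lim(x→0) sin(2x)^(7x)
  Then ln(L) = lim(x→0) [exponent × ln(base)]
  Evaluate using L'Hôpital or standard limits, then exponentiate.
  L = 1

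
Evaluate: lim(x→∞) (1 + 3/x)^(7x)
This is an exponential indeterminate form.

For exponential indeterminate forms, take the natural log:
  Let L = lim(x→∞) (1 + 3/x)^(7x)
  Then ln(L) = lim(x→∞) [exponent × ln(base)]
  Evaluate using L'Hôpital or standard limits, then exponentiate.
  L = e^(21)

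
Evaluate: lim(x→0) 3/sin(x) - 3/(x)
This is an ∞-∞ indeterminate form.

Combine fractions or rationalize to convert ∞-∞ to 0/0 form:
  lim(x→0) 3/sin(x) - 3/(x) = 0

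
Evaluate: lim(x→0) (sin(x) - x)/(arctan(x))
This is a 0/0 indeterminate form.

Apply L'Hôpital's rule: differentiate numerator and denominator separately.
  f(x) = -x + sin(x)   ⇒   f'(x) = cos(x) - 1
  g(x) = atan(x)   ⇒   g'(x) = 1/(x^2 + 1)
  lim(x→0) f'(x)/g'(x) = lim(x→0) (cos(x) - 1)/(1/(x^2 + 1))
  = 0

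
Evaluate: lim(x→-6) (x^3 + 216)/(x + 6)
This is a standard limit.

Factor or rationalize the expression:
  lim(x→-6) (x^3 + 216)/(x + 6) = 108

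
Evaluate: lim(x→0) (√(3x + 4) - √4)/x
This is a standard limit.

Factor or rationalize the expression:
  lim(x→0) (√(3x + 4) - √4)/x = 3/4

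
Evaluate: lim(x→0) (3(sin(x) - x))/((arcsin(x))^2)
This is a 0/0 indeterminate form.

Apply L'Hôpital's rule: differentiate numerator and denominator separately.
  f(x) = -3·x + 3·sin(x)   ⇒   f'(x) = 3·cos(x) - 3
  g(x) = asin(x)^2   ⇒   g'(x) = 2·asin(x)/sqrt(1 - x^2)
  lim(x→0) f'(x)/g'(x) = lim(x→0) (3·cos(x) - 3)/(2·asin(x)/sqrt(1 - x^2))
  = 0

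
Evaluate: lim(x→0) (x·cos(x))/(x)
This is a 0/0 indeterminate form.

Apply L'Hôpital's rule: differentiate numerator and denominator separately.
  f(x) = x·cos(x)   ⇒   f'(x) = -x·sin(x) + cos(x)
  g(x) = x   ⇒   g'(x) = 1
  lim(x→0) f'(x)/g'(x) = lim(x→0) (-x·sin(x) + cos(x))/(1)
  = 1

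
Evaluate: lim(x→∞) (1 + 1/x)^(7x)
This is an exponential indeterminate form.

For exponential indeterminate forms, take the natural log:
  Let L = lim(x→∞) (1 + 1/x)^(7x)
  Then ln(L) = lim(x→∞) [exponent × ln(base)]
  Evaluate using L'Hôpital or standard limits, then exponentiate.
  L = e^(7)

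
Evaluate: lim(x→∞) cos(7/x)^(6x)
This is an exponential indeterminate form.

For exponential indeterminate forms, take the natural log:
  Let L = lim(x→∞) cos(7/x)^(6x)
  Then ln(L) = lim(x→∞) [exponent × ln(base)]
  Evaluate using L'Hôpital or standard limits, then exponentiate.
  L = 1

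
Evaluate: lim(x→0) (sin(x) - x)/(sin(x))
This is a 0/0 indeterminate form.

Apply L'Hôpital's rule: differentiate numerator and denominator separately.
  f(x) = -x + sin(x)   ⇒   f'(x) = cos(x) - 1
  g(x) = sin(x)   ⇒   g'(x) = cos(x)
  lim(x→0) f'(x)/g'(x) = lim(x→0) (cos(x) - 1)/(cos(x))
  = 0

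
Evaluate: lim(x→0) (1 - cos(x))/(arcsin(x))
This is a 0/0 indeterminate form.

Apply L'Hôpital's rule: differentiate numerator and denominator separately.
  f(x) = 1 - cos(x)   ⇒   f'(x) = sin(x)
  g(x) = asin(x)   ⇒   g'(x) = 1/sqrt(1 - x^2)
  lim(x→0) f'(x)/g'(x) = lim(x→0) (sin(x))/(1/sqrt(1 - x^2))
  = 0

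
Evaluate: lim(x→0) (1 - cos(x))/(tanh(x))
This is a 0/0 indeterminate form.

Apply L'Hôpital's rule: differentiate numerator and denominator separately.
  f(x) = 1 - cos(x)   ⇒   f'(x) = sin(x)
  g(x) = tanh(x)   ⇒   g'(x) = 1 - tanh(x)^2
  lim(x→0) f'(x)/g'(x) = lim(x→0) (sin(x))/(1 - tanh(x)^2)
  = 0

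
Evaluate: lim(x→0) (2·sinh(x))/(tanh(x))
This is a 0/0 indeterminate form.

Apply L'Hôpital's rule: differentiate numerator and denominator separately.
  f(x) = 2·sinh(x)   ⇒   f'(x) = 2·cosh(x)
  g(x) = tanh(x)   ⇒   g'(x) = 1 - tanh(x)^2
  lim(x→0) f'(x)/g'(x) = lim(x→0) (2·cosh(x))/(1 - tanh(x)^2)
  = 2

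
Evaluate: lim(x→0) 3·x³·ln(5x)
This is a 0·∞ indeterminate form.

Rewrite 0·∞ as a quotient (0/0 or ∞/∞ form), then apply L'Hôpital's rule:
  lim(x→0) 3·x³·ln(5x) = 0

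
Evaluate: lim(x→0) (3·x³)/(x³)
This is a 0/0 indeterminate form.

Apply L'Hôpital's rule: differentiate numerator and denominator separately.
  f(x) = 3·x^3   ⇒   f'(x) = 9·x^2
  g(x) = x^3   ⇒   g'(x) = 3·x^2
  lim(x→0) f'(x)/g'(x) = lim(x→0) (9·x^2)/(3·x^2)
  = 3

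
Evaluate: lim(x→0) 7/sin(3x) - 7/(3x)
This is an ∞-∞ indeterminate form.

Combine fractions or rationalize to convert ∞-∞ to 0/0 form:
  lim(x→0) 7/sin(3x) - 7/(3x) = 0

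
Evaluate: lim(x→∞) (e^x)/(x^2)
This is an ∞/∞ indeterminate form.

Apply L'Hôpital's rule: differentiate numerator and denominator separately.
  f(x) = e^(x)   ⇒   f'(x) = e^(x)
  g(x) = x^2   ⇒   g'(x) = 2·x
  lim(x→∞) f'(x)/g'(x) = lim(x→∞) (e^(x))/(2·x)
  = ∞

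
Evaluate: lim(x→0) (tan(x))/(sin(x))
This is a 0/0 indeterminate form.

Apply L'Hôpital's rule: differentiate numerator and denominator separately.
  f(x) = tan(x)   ⇒   f'(x) = tan(x)^2 + 1
  g(x) = sin(x)   ⇒   g'(x) = cos(x)
  lim(x→0) f'(x)/g'(x) = lim(x→0) (tan(x)^2 + 1)/(cos(x))
  = 1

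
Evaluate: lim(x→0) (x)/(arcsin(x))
This is a 0/0 indeterminate form.

Apply L'Hôpital's rule: differentiate numerator and denominator separately.
  f(x) = x   ⇒   f'(x) = 1
  g(x) = asin(x)   ⇒   g'(x) = 1/sqrt(1 - x^2)
  lim(x→0) f'(x)/g'(x) = lim(x→0) (1)/(1/sqrt(1 - x^2))
  = 1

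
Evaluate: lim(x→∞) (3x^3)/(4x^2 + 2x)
This is an ∞/∞ indeterminate form.

Apply L'Hôpital's rule: differentiate numerator and denominator separately.
  f(x) = 3·x^3   ⇒   f'(x) = 9·x^2
  g(x) = 4·x^2 + 2·x   ⇒   g'(x) = 8·x + 2
  lim(x→∞) f'(x)/g'(x) = lim(x→∞) (9·x^2)/(8·x + 2)
  = ∞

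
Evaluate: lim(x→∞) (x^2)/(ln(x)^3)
This is an ∞/∞ indeterminate form.

Apply L'Hôpital's rule: differentiate numerator and denominator separately.
  f(x) = x^2   ⇒   f'(x) = 2·x
  g(x) = ln(x)^3   ⇒   g'(x) = 3·ln(x)^2/x
  lim(x→∞) f'(x)/g'(x) = lim(x→∞) (2·x)/(3·ln(x)^2/x)
  = ∞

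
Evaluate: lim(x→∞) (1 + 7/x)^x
This is an exponential indeterminate form.

For exponential indeterminate forms, take the natural log:
  Let L = lim(x→∞) (1 + 7/x)^x
  Then ln(L) = lim(x→∞) [exponent × ln(base)]
  Evaluate using L'Hôpital or standard limits, then exponentiate.
  L = e^(7)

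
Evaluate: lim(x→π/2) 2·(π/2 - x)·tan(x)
This is a 0·∞ indeterminate form.

Rewrite 0·∞ as a quotient (0/0 or ∞/∞ form), then apply L'Hôpital's rule:
  lim(x→π/2) 2·(π/2 - x)·tan(x) = 2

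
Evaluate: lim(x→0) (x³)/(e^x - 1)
This is a 0/0 indeterminate form.

Apply L'Hôpital's rule: differentiate numerator and denominator separately.
  f(x) = x^3   ⇒   f'(x) = 3·x^2
  g(x) = e^(x) - 1   ⇒   g'(x) = e^(x)
  lim(x→0) f'(x)/g'(x) = lim(x→0) (3·x^2)/(e^(x))
  = 0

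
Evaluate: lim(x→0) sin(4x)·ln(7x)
This is a 0·∞ indeterminate form.

Rewrite 0·∞ as a quotient (0/0 or ∞/∞ form), then apply L'Hôpital's rule:
  lim(x→0) sin(4x)·ln(7x) = 0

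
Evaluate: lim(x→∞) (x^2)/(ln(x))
This is an ∞/∞ indeterminate form.

Apply L'Hôpital's rule: differentiate numerator and denominator separately.
  f(x) = x^2   ⇒   f'(x) = 2·x
  g(x) = ln(x)   ⇒   g'(x) = 1/x
  lim(x→∞) f'(x)/g'(x) = lim(x→∞) (2·x)/(1/x)
  = ∞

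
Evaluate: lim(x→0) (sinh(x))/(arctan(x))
This is a 0/0 indeterminate form.

Apply L'Hôpital's rule: differentiate numerator and denominator separately.
  f(x) = sinh(x)   ⇒   f'(x) = cosh(x)
  g(x) = atan(x)   ⇒   g'(x) = 1/(x^2 + 1)
  lim(x→0) f'(x)/g'(x) = lim(x→0) (cosh(x))/(1/(x^2 + 1))
  = 1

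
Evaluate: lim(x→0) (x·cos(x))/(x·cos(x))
This is a 0/0 indeterminate form.

Apply L'Hôpital's rule: differentiate numerator and denominator separately.
  f(x) = x·cos(x)   ⇒   f'(x) = -x·sin(x) + cos(x)
  g(x) = x·cos(x)   ⇒   g'(x) = -x·sin(x) + cos(x)
  lim(x→0) f'(x)/g'(x) = lim(x→0) (-x·sin(x) + cos(x))/(-x·sin(x) + cos(x))
  = 1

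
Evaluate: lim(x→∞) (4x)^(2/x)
This is an exponential indeterminate form.

For exponential indeterminate forms, take the natural log:
  Let L = lim(x→∞) (4x)^(2/x)
  Then ln(L) = lim(x→∞) [exponent × ln(base)]
  Evaluate using L'Hôpital or standard limits, then exponentiate.
  L = 1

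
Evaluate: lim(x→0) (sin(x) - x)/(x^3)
This is a 0/0 indeterminate form.

Apply L'Hôpital's rule: differentiate numerator and denominator separately.
  f(x) = -x + sin(x)   ⇒   f'(x) = cos(x) - 1
  g(x) = x^3   ⇒   g'(x) = 3·x^2
  lim(x→0) f'(x)/g'(x) = lim(x→0) (cos(x) - 1)/(3·x^2)
  = -1/6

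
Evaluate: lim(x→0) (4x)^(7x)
This is an exponential indeterminate form.

For exponential indeterminate forms, take the natural log:
  Let L = lim(x→0) (4x)^(7x)
  Then ln(L) = lim(x→0) [exponent × ln(base)]
  Evaluate using L'Hôpital or standard limits, then exponentiate.
  L = 1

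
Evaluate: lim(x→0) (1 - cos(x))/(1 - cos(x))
This is a 0/0 indeterminate form.

Apply L'Hôpital's rule: differentiate numerator and denominator separately.
  f(x) = 1 - cos(x)   ⇒   f'(x) = sin(x)
  g(x) = 1 - cos(x)   ⇒   g'(x) = sin(x)
  lim(x→0) f'(x)/g'(x) = lim(x→0) (sin(x))/(sin(x))
  = 1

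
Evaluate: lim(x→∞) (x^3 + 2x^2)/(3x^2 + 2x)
This is an ∞/∞ indeterminate form.

Apply L'Hôpital's rule: differentiate numerator and denominator separately.
  f(x) = x^3 + 2·x^2   ⇒   f'(x) = 3·x^2 + 4·x
  g(x) = 3·x^2 + 2·x   ⇒   g'(x) = 6·x + 2
  lim(x→∞) f'(x)/g'(x) = lim(x→∞) (3·x^2 + 4·x)/(6·x + 2)
  = ∞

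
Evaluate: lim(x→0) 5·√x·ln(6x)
This is a 0·∞ indeterminate form.

Rewrite 0·∞ as a quotient (0/0 or ∞/∞ form), then apply L'Hôpital's rule:
  lim(x→0) 5·√x·ln(6x) = 0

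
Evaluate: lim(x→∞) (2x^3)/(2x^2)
This is an ∞/∞ indeterminate form.

Apply L'Hôpital's rule: differentiate numerator and denominator separately.
  f(x) = 2·x^3   ⇒   f'(x) = 6·x^2
  g(x) = 2·x^2   ⇒   g'(x) = 4·x
  lim(x→∞) f'(x)/g'(x) = lim(x→∞) (6·x^2)/(4·x)
  = ∞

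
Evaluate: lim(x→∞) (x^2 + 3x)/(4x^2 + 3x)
This is an ∞/∞ indeterminate form.

Apply L'Hôpital's rule: differentiate numerator and denominator separately.
  f(x) = x^2 + 3·x   ⇒   f'(x) = 2·x + 3
  g(x) = 4·x^2 + 3·x   ⇒   g'(x) = 8·x + 3
  lim(x→∞) f'(x)/g'(x) = lim(x→∞) (2·x + 3)/(8·x + 3)
  = 1/4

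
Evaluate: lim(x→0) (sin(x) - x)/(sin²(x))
This is a 0/0 indeterminate form.

Apply L'Hôpital's rule: differentiate numerator and denominator separately.
  f(x) = -x + sin(x)   ⇒   f'(x) = cos(x) - 1
  g(x) = sin(x)^2   ⇒   g'(x) = 2·sin(x)·cos(x)
  lim(x→0) f'(x)/g'(x) = lim(x→0) (cos(x) - 1)/(2·sin(x)·cos(x))
  = 0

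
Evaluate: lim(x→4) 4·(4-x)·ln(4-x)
This is a 0·∞ indeterminate form.

Rewrite 0·∞ as a quotient (0/0 or ∞/∞ form), then apply L'Hôpital's rule:
  lim(x→4) 4·(4-x)·ln(4-x) = 0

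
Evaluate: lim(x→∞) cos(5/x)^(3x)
This is an exponential indeterminate form.

For exponential indeterminate forms, take the natural log:
  Let L = lim(x→∞) cos(5/x)^(3x)
  Then ln(L) = lim(x→∞) [exponent × ln(base)]
  Evaluate using L'Hôpital or standard limits, then exponentiate.
  L = 1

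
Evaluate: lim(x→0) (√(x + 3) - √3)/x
This is a standard limit.

Factor or rationalize the expression:
  lim(x→0) (√(x + 3) - √3)/x = sqrt(3)/6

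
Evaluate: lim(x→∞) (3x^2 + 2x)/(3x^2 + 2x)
This is an ∞/∞ indeterminate form.

Apply L'Hôpital's rule: differentiate numerator and denominator separately.
  f(x) = 3·x^2 + 2·x   ⇒   f'(x) = 6·x + 2
  g(x) = 3·x^2 + 2·x   ⇒   g'(x) = 6·x + 2
  lim(x→∞) f'(x)/g'(x) = lim(x→∞) (6·x + 2)/(6·x + 2)
  = 1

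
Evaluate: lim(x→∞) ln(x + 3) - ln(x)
This is an ∞-∞ indeterminate form.

Combine fractions or rationalize to convert ∞-∞ to 0/0 form:
  lim(x→∞) ln(x + 3) - ln(x) = 0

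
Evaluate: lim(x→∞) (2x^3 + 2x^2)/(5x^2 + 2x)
This is an ∞/∞ indeterminate form.

Apply L'Hôpital's rule: differentiate numerator and denominator separately.
  f(x) = 2·x^3 + 2·x^2   ⇒   f'(x) = 6·x^2 + 4·x
  g(x) = 5·x^2 + 2·x   ⇒   g'(x) = 10·x + 2
  lim(x→∞) f'(x)/g'(x) = lim(x→∞) (6·x^2 + 4·x)/(10·x + 2)
  = ∞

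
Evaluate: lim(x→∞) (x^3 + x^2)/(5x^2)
This is an ∞/∞ indeterminate form.

Apply L'Hôpital's rule: differentiate numerator and denominator separately.
  f(x) = x^3 + x^2   ⇒   f'(x) = 3·x^2 + 2·x
  g(x) = 5·x^2   ⇒   g'(x) = 10·x
  lim(x→∞) f'(x)/g'(x) = lim(x→∞) (3·x^2 + 2·x)/(10·x)
  = ∞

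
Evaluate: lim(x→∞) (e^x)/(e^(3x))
This is an ∞/∞ indeterminate form.

Apply L'Hôpital's rule: differentiate numerator and denominator separately.
  f(x) = e^(x)   ⇒   f'(x) = e^(x)
  g(x) = e^(3·x)   ⇒   g'(x) = 3·e^(3·x)
  lim(x→∞) f'(x)/g'(x) = lim(x→∞) (e^(x))/(3·e^(3·x))
  = 0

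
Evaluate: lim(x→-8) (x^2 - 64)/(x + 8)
This is a standard limit.

Factor or rationalize the expression:
  lim(x→-8) (x^2 - 64)/(x + 8) = -16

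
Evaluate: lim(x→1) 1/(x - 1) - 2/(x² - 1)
This is an ∞-∞ indeterminate form.

Combine fractions or rationalize to convert ∞-∞ to 0/0 form:
  lim(x→1) 1/(x - 1) - 2/(x² - 1) = 1/2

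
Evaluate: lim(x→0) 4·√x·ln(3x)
This is a 0·∞ indeterminate form.

Rewrite 0·∞ as a quotient (0/0 or ∞/∞ form), then apply L'Hôpital's rule:
  lim(x→0) 4·√x·ln(3x) = 0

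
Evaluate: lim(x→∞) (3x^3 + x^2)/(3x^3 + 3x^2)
This is an ∞/∞ indeterminate form.

Apply L'Hôpital's rule: differentiate numerator and denominator separately.
  f(x) = 3·x^3 + x^2   ⇒   f'(x) = 9·x^2 + 2·x
  g(x) = 3·x^3 + 3·x^2   ⇒   g'(x) = 9·x^2 + 6·x
  lim(x→∞) f'(x)/g'(x) = lim(x→∞) (9·x^2 + 2·x)/(9·x^2 + 6·x)
  = 1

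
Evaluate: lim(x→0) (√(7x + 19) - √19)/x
This is a standard limit.

Factor or rationalize the expression:
  lim(x→0) (√(7x + 19) - √19)/x = 7·sqrt(19)/38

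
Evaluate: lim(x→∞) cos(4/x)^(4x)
This is an exponential indeterminate form.

For exponential indeterminate forms, take the natural log:
  Let L = lim(x→∞) cos(4/x)^(4x)
  Then ln(L) = lim(x→∞) [exponent × ln(base)]
  Evaluate using L'Hôpital or standard limits, then exponentiate.
  L = 1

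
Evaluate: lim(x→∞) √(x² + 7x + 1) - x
This is an ∞-∞ indeterminate form.

Combine fractions or rationalize to convert ∞-∞ to 0/0 form:
  lim(x→∞) √(x² + 7x + 1) - x = 7/2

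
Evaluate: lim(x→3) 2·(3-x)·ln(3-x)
This is a 0·∞ indeterminate form.

Rewrite 0·∞ as a quotient (0/0 or ∞/∞ form), then apply L'Hôpital's rule:
  lim(x→3) 2·(3-x)·ln(3-x) = 0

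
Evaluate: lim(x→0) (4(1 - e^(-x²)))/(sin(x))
This is a 0/0 indeterminate form.

Apply L'Hôpital's rule: differentiate numerator and denominator separately.
  f(x) = 4 - 4·e^(-x^2)   ⇒   f'(x) = 8·x·e^(-x^2)
  g(x) = sin(x)   ⇒   g'(x) = cos(x)
  lim(x→0) f'(x)/g'(x) = lim(x→0) (8·x·e^(-x^2))/(cos(x))
  = 0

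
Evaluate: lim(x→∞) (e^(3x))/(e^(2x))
This is an ∞/∞ indeterminate form.

Apply L'Hôpital's rule: differentiate numerator and denominator separately.
  f(x) = e^(3·x)   ⇒   f'(x) = 3·e^(3·x)
  g(x) = e^(2·x)   ⇒   g'(x) = 2·e^(2·x)
  lim(x→∞) f'(x)/g'(x) = lim(x→∞) (3·e^(3·x))/(2·e^(2·x))
  = ∞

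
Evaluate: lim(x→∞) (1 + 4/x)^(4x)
This is an exponential indeterminate form.

For exponential indeterminate forms, take the natural log:
  Let L = lim(x→∞) (1 + 4/x)^(4x)
  Then ln(L) = lim(x→∞) [exponent × ln(base)]
  Evaluate using L'Hôpital or standard limits, then exponentiate.
  L = e^(16)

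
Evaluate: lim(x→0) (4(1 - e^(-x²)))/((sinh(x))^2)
This is a 0/0 indeterminate form.

Apply L'Hôpital's rule: differentiate numerator and denominator separately.
  f(x) = 4 - 4·e^(-x^2)   ⇒   f'(x) = 8·x·e^(-x^2)
  g(x) = sinh(x)^2   ⇒   g'(x) = 2·sinh(x)·cosh(x)
  lim(x→0) f'(x)/g'(x) = lim(x→0) (8·x·e^(-x^2))/(2·sinh(x)·cosh(x))
  = 4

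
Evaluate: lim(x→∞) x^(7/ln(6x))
This is an exponential indeterminate form.

For exponential indeterminate forms, take the natural log:
  Let L = lim(x→∞) x^(7/ln(6x))
  Then ln(L) = lim(x→∞) [exponent × ln(base)]
  Evaluate using L'Hôpital or standard limits, then exponentiate.
  L = e^(7)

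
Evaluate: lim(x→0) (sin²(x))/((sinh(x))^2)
This is a 0/0 indeterminate form.

Apply L'Hôpital's rule: differentiate numerator and denominator separately.
  f(x) = sin(x)^2   ⇒   f'(x) = 2·sin(x)·cos(x)
  g(x) = sinh(x)^2   ⇒   g'(x) = 2·sinh(x)·cosh(x)
  lim(x→0) f'(x)/g'(x) = lim(x→0) (2·sin(x)·cos(x))/(2·sinh(x)·cosh(x))
  = 1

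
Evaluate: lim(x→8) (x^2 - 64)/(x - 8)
This is a standard limit.

Factor or rationalize the expression:
  lim(x→8) (x^2 - 64)/(x - 8) = 16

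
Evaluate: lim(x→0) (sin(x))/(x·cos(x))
This is a 0/0 indeterminate form.

Apply L'Hôpital's rule: differentiate numerator and denominator separately.
  f(x) = sin(x)   ⇒   f'(x) = cos(x)
  g(x) = x·cos(x)   ⇒   g'(x) = -x·sin(x) + cos(x)
  lim(x→0) f'(x)/g'(x) = lim(x→0) (cos(x))/(-x·sin(x) + cos(x))
  = 1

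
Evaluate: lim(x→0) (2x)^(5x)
This is an exponential indeterminate form.

For exponential indeterminate forms, take the natural log:
  Let L = lim(x→0) (2x)^(5x)
  Then ln(L) = lim(x→0) [exponent × ln(base)]
  Evaluate using L'Hôpital or standard limits, then exponentiate.
  L = 1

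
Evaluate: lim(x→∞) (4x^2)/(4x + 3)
This is an ∞/∞ indeterminate form.

Apply L'Hôpital's rule: differentiate numerator and denominator separately.
  f(x) = 4·x^2   ⇒   f'(x) = 8·x
  g(x) = 4·x + 3   ⇒   g'(x) = 4
  lim(x→∞) f'(x)/g'(x) = lim(x→∞) (8·x)/(4)
  = ∞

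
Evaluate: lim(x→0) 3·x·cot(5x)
This is a 0·∞ indeterminate form.

Rewrite 0·∞ as a quotient (0/0 or ∞/∞ form), then apply L'Hôpital's rule:
  lim(x→0) 3·x·cot(5x) = 3/5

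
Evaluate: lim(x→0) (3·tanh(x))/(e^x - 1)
This is a 0/0 indeterminate form.

Apply L'Hôpital's rule: differentiate numerator and denominator separately.
  f(x) = 3·tanh(x)   ⇒   f'(x) = 3 - 3·tanh(x)^2
  g(x) = e^(x) - 1   ⇒   g'(x) = e^(x)
  lim(x→0) f'(x)/g'(x) = lim(x→0) (3 - 3·tanh(x)^2)/(e^(x))
  = 3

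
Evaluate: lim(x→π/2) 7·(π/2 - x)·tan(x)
This is a 0·∞ indeterminate form.

Rewrite 0·∞ as a quotient (0/0 or ∞/∞ form), then apply L'Hôpital's rule:
  lim(x→π/2) 7·(π/2 - x)·tan(x) = 7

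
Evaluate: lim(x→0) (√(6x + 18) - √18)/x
This is a standard limit.

Factor or rationalize the expression:
  lim(x→0) (√(6x + 18) - √18)/x = sqrt(2)/2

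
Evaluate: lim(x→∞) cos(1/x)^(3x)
This is an exponential indeterminate form.

For exponential indeterminate forms, take the natural log:
  Let L = lim(x→∞) cos(1/x)^(3x)
  Then ln(L) = lim(x→∞) [exponent × ln(base)]
  Evaluate using L'Hôpital or standard limits, then exponentiate.
  L = 1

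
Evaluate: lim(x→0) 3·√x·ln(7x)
This is a 0·∞ indeterminate form.

Rewrite 0·∞ as a quotient (0/0 or ∞/∞ form), then apply L'Hôpital's rule:
  lim(x→0) 3·√x·ln(7x) = 0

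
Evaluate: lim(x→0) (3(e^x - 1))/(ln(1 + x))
This is a 0/0 indeterminate form.

Apply L'Hôpital's rule: differentiate numerator and denominator separately.
  f(x) = 3·e^(x) - 3   ⇒   f'(x) = 3·e^(x)
  g(x) = ln(x + 1)   ⇒   g'(x) = 1/(x + 1)
  lim(x→0) f'(x)/g'(x) = lim(x→0) (3·e^(x))/(1/(x + 1))
  = 3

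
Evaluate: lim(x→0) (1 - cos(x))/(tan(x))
This is a 0/0 indeterminate form.

Apply L'Hôpital's rule: differentiate numerator and denominator separately.
  f(x) = 1 - cos(x)   ⇒   f'(x) = sin(x)
  g(x) = tan(x)   ⇒   g'(x) = tan(x)^2 + 1
  lim(x→0) f'(x)/g'(x) = lim(x→0) (sin(x))/(tan(x)^2 + 1)
  = 0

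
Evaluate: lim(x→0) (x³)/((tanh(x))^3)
This is a 0/0 indeterminate form.

Apply L'Hôpital's rule: differentiate numerator and denominator separately.
  f(x) = x^3   ⇒   f'(x) = 3·x^2
  g(x) = tanh(x)^3   ⇒   g'(x) = (3 - 3·tanh(x)^2)·tanh(x)^2
  lim(x→0) f'(x)/g'(x) = lim(x→0) (3·x^2)/((3 - 3·tanh(x)^2)·tanh(x)^2)
  = 1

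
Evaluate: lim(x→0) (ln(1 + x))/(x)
This is a 0/0 indeterminate form.

Apply L'Hôpital's rule: differentiate numerator and denominator separately.
  f(x) = ln(x + 1)   ⇒   f'(x) = 1/(x + 1)
  g(x) = x   ⇒   g'(x) = 1
  lim(x→0) f'(x)/g'(x) = lim(x→0) (1/(x + 1))/(1)
  = 1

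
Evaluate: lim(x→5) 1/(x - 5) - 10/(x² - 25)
This is an ∞-∞ indeterminate form.

Combine fractions or rationalize to convert ∞-∞ to 0/0 form:
  lim(x→5) 1/(x - 5) - 10/(x² - 25) = 1/10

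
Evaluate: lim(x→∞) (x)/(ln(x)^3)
This is an ∞/∞ indeterminate form.

Apply L'Hôpital's rule: differentiate numerator and denominator separately.
  f(x) = x   ⇒   f'(x) = 1
  g(x) = ln(x)^3   ⇒   g'(x) = 3·ln(x)^2/x
  lim(x→∞) f'(x)/g'(x) = lim(x→∞) (1)/(3·ln(x)^2/x)
  = ∞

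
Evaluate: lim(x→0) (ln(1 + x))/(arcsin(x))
This is a 0/0 indeterminate form.

Apply L'Hôpital's rule: differentiate numerator and denominator separately.
  f(x) = ln(x + 1)   ⇒   f'(x) = 1/(x + 1)
  g(x) = asin(x)   ⇒   g'(x) = 1/sqrt(1 - x^2)
  lim(x→0) f'(x)/g'(x) = lim(x→0) (1/(x + 1))/(1/sqrt(1 - x^2))
  = 1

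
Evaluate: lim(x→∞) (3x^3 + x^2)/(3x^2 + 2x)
This is an ∞/∞ indeterminate form.

Apply L'Hôpital's rule: differentiate numerator and denominator separately.
  f(x) = 3·x^3 + x^2   ⇒   f'(x) = 9·x^2 + 2·x
  g(x) = 3·x^2 + 2·x   ⇒   g'(x) = 6·x + 2
  lim(x→∞) f'(x)/g'(x) = lim(x→∞) (9·x^2 + 2·x)/(6·x + 2)
  = ∞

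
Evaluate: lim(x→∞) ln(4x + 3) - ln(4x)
This is an ∞-∞ indeterminate form.

Combine fractions or rationalize to convert ∞-∞ to 0/0 form:
  lim(x→∞) ln(4x + 3) - ln(4x) = 0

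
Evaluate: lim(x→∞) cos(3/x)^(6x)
This is an exponential indeterminate form.

For exponential indeterminate forms, take the natural log:
  Let L = lim(x→∞) cos(3/x)^(6x)
  Then ln(L) = lim(x→∞) [exponent × ln(base)]
  Evaluate using L'Hôpital or standard limits, then exponentiate.
  L = 1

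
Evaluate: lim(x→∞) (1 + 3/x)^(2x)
This is an exponential indeterminate form.

For exponential indeterminate forms, take the natural log:
  Let L = lim(x→∞) (1 + 3/x)^(2x)
  Then ln(L) = lim(x→∞) [exponent × ln(base)]
  Evaluate using L'Hôpital or standard limits, then exponentiate.
  L = e^(6)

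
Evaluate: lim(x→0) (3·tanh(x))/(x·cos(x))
This is a 0/0 indeterminate form.

Apply L'Hôpital's rule: differentiate numerator and denominator separately.
  f(x) = 3·tanh(x)   ⇒   f'(x) = 3 - 3·tanh(x)^2
  g(x) = x·cos(x)   ⇒   g'(x) = -x·sin(x) + cos(x)
  lim(x→0) f'(x)/g'(x) = lim(x→0) (3 - 3·tanh(x)^2)/(-x·sin(x) + cos(x))
  = 3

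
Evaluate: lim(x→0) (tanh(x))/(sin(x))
This is a 0/0 indeterminate form.

Apply L'Hôpital's rule: differentiate numerator and denominator separately.
  f(x) = tanh(x)   ⇒   f'(x) = 1 - tanh(x)^2
  g(x) = sin(x)   ⇒   g'(x) = cos(x)
  lim(x→0) f'(x)/g'(x) = lim(x→0) (1 - tanh(x)^2)/(cos(x))
  = 1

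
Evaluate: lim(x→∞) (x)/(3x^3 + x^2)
This is an ∞/∞ indeterminate form.

Apply L'Hôpital's rule: differentiate numerator and denominator separately.
  f(x) = x   ⇒   f'(x) = 1
  g(x) = 3·x^3 + x^2   ⇒   g'(x) = 9·x^2 + 2·x
  lim(x→∞) f'(x)/g'(x) = lim(x→∞) (1)/(9·x^2 + 2·x)
  = 0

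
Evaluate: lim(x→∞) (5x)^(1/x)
This is an exponential indeterminate form.

For exponential indeterminate forms, take the natural log:
  Let L = lim(x→∞) (5x)^(1/x)
  Then ln(L) = lim(x→∞) [exponent × ln(base)]
  Evaluate using L'Hôpital or standard limits, then exponentiate.
  L = 1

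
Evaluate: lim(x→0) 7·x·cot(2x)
This is a 0·∞ indeterminate form.

Rewrite 0·∞ as a quotient (0/0 or ∞/∞ form), then apply L'Hôpital's rule:
  lim(x→0) 7·x·cot(2x) = 7/2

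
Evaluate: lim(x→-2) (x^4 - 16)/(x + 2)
This is a standard limit.

Factor or rationalize the expression:
  lim(x→-2) (x^4 - 16)/(x + 2) = -32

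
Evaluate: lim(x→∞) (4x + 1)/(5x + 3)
This is an ∞/∞ indeterminate form.

Apply L'Hôpital's rule: differentiate numerator and denominator separately.
  f(x) = 4·x + 1   ⇒   f'(x) = 4
  g(x) = 5·x + 3   ⇒   g'(x) = 5
  lim(x→∞) f'(x)/g'(x) = lim(x→∞) (4)/(5)
  = 4/5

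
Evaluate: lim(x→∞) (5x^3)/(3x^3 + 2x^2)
This is an ∞/∞ indeterminate form.

Apply L'Hôpital's rule: differentiate numerator and denominator separately.
  f(x) = 5·x^3   ⇒   f'(x) = 15·x^2
  g(x) = 3·x^3 + 2·x^2   ⇒   g'(x) = 9·x^2 + 4·x
  lim(x→∞) f'(x)/g'(x) = lim(x→∞) (15·x^2)/(9·x^2 + 4·x)
  = 5/3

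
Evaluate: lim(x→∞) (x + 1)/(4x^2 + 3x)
This is an ∞/∞ indeterminate form.

Apply L'Hôpital's rule: differentiate numerator and denominator separately.
  f(x) = x + 1   ⇒   f'(x) = 1
  g(x) = 4·x^2 + 3·x   ⇒   g'(x) = 8·x + 3
  lim(x→∞) f'(x)/g'(x) = lim(x→∞) (1)/(8·x + 3)
  = 0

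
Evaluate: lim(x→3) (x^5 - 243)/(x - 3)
This is a standard limit.

Factor or rationalize the expression:
  lim(x→3) (x^5 - 243)/(x - 3) = 405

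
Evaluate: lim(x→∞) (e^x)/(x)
This is an ∞/∞ indeterminate form.

Apply L'Hôpital's rule: differentiate numerator and denominator separately.
  f(x) = e^(x)   ⇒   f'(x) = e^(x)
  g(x) = x   ⇒   g'(x) = 1
  lim(x→∞) f'(x)/g'(x) = lim(x→∞) (e^(x))/(1)
  = ∞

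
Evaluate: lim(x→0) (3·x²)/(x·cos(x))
This is a 0/0 indeterminate form.

Apply L'Hôpital's rule: differentiate numerator and denominator separately.
  f(x) = 3·x^2   ⇒   f'(x) = 6·x
  g(x) = x·cos(x)   ⇒   g'(x) = -x·sin(x) + cos(x)
  lim(x→0) f'(x)/g'(x) = lim(x→0) (6·x)/(-x·sin(x) + cos(x))
  = 0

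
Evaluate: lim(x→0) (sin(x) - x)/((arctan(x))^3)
This is a 0/0 indeterminate form.

Apply L'Hôpital's rule: differentiate numerator and denominator separately.
  f(x) = -x + sin(x)   ⇒   f'(x) = cos(x) - 1
  g(x) = atan(x)^3   ⇒   g'(x) = 3·atan(x)^2/(x^2 + 1)
  lim(x→0) f'(x)/g'(x) = lim(x→0) (cos(x) - 1)/(3·atan(x)^2/(x^2 + 1))
  = -1/6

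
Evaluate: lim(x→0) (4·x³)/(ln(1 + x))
This is a 0/0 indeterminate form.

Apply L'Hôpital's rule: differentiate numerator and denominator separately.
  f(x) = 4·x^3   ⇒   f'(x) = 12·x^2
  g(x) = ln(x + 1)   ⇒   g'(x) = 1/(x + 1)
  lim(x→0) f'(x)/g'(x) = lim(x→0) (12·x^2)/(1/(x + 1))
  = 0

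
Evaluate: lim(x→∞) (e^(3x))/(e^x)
This is an ∞/∞ indeterminate form.

Apply L'Hôpital's rule: differentiate numerator and denominator separately.
  f(x) = e^(3·x)   ⇒   f'(x) = 3·e^(3·x)
  g(x) = e^(x)   ⇒   g'(x) = e^(x)
  lim(x→∞) f'(x)/g'(x) = lim(x→∞) (3·e^(3·x))/(e^(x))
  = ∞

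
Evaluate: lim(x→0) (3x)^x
This is an exponential indeterminate form.

For exponential indeterminate forms, take the natural log:
  Let L = lim(x→0) (3x)^x
  Then ln(L) = lim(x→0) [exponent × ln(base)]
  Evaluate using L'Hôpital or standard limits, then exponentiate.
  L = 1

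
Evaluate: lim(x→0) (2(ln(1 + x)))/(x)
This is a 0/0 indeterminate form.

Apply L'Hôpital's rule: differentiate numerator and denominator separately.
  f(x) = 2·ln(x + 1)   ⇒   f'(x) = 2/(x + 1)
  g(x) = x   ⇒   g'(x) = 1
  lim(x→0) f'(x)/g'(x) = lim(x→0) (2/(x + 1))/(1)
  = 2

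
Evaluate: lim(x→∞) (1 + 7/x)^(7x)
This is an exponential indeterminate form.

For exponential indeterminate forms, take the natural log:
  Let L = lim(x→∞) (1 + 7/x)^(7x)
  Then ln(L) = lim(x→∞) [exponent × ln(base)]
  Evaluate using L'Hôpital or standard limits, then exponentiate.
  L = e^(49)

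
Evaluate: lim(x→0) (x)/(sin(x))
This is a 0/0 indeterminate form.

Apply L'Hôpital's rule: differentiate numerator and denominator separately.
  f(x) = x   ⇒   f'(x) = 1
  g(x) = sin(x)   ⇒   g'(x) = cos(x)
  lim(x→0) f'(x)/g'(x) = lim(x→0) (1)/(cos(x))
  = 1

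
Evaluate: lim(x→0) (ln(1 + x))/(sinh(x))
This is a 0/0 indeterminate form.

Apply L'Hôpital's rule: differentiate numerator and denominator separately.
  f(x) = ln(x + 1)   ⇒   f'(x) = 1/(x + 1)
  g(x) = sinh(x)   ⇒   g'(x) = cosh(x)
  lim(x→0) f'(x)/g'(x) = lim(x→0) (1/(x + 1))/(cosh(x))
  = 1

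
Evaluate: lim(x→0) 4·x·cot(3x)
This is a 0·∞ indeterminate form.

Rewrite 0·∞ as a quotient (0/0 or ∞/∞ form), then apply L'Hôpital's rule:
  lim(x→0) 4·x·cot(3x) = 4/3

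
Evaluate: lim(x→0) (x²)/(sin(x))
This is a 0/0 indeterminate form.

Apply L'Hôpital's rule: differentiate numerator and denominator separately.
  f(x) = x^2   ⇒   f'(x) = 2·x
  g(x) = sin(x)   ⇒   g'(x) = cos(x)
  lim(x→0) f'(x)/g'(x) = lim(x→0) (2·x)/(cos(x))
  = 0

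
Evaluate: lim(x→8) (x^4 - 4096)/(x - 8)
This is a standard limit.

Factor or rationalize the expression:
  lim(x→8) (x^4 - 4096)/(x - 8) = 2048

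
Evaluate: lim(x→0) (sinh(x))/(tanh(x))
This is a 0/0 indeterminate form.

Apply L'Hôpital's rule: differentiate numerator and denominator separately.
  f(x) = sinh(x)   ⇒   f'(x) = cosh(x)
  g(x) = tanh(x)   ⇒   g'(x) = 1 - tanh(x)^2
  lim(x→0) f'(x)/g'(x) = lim(x→0) (cosh(x))/(1 - tanh(x)^2)
  = 1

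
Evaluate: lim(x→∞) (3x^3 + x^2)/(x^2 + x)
This is an ∞/∞ indeterminate form.

Apply L'Hôpital's rule: differentiate numerator and denominator separately.
  f(x) = 3·x^3 + x^2   ⇒   f'(x) = 9·x^2 + 2·x
  g(x) = x^2 + x   ⇒   g'(x) = 2·x + 1
  lim(x→∞) f'(x)/g'(x) = lim(x→∞) (9·x^2 + 2·x)/(2·x + 1)
  = ∞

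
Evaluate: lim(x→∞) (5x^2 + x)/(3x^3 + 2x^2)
This is an ∞/∞ indeterminate form.

Apply L'Hôpital's rule: differentiate numerator and denominator separately.
  f(x) = 5·x^2 + x   ⇒   f'(x) = 10·x + 1
  g(x) = 3·x^3 + 2·x^2   ⇒   g'(x) = 9·x^2 + 4·x
  lim(x→∞) f'(x)/g'(x) = lim(x→∞) (10·x + 1)/(9·x^2 + 4·x)
  = 0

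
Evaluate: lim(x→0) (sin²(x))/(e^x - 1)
This is a 0/0 indeterminate form.

Apply L'Hôpital's rule: differentiate numerator and denominator separately.
  f(x) = sin(x)^2   ⇒   f'(x) = 2·sin(x)·cos(x)
  g(x) = e^(x) - 1   ⇒   g'(x) = e^(x)
  lim(x→0) f'(x)/g'(x) = lim(x→0) (2·sin(x)·cos(x))/(e^(x))
  = 0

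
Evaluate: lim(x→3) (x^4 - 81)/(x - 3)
This is a standard limit.

Factor or rationalize the expression:
  lim(x→3) (x^4 - 81)/(x - 3) = 108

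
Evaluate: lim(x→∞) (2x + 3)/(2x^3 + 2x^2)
This is an ∞/∞ indeterminate form.

Apply L'Hôpital's rule: differentiate numerator and denominator separately.
  f(x) = 2·x + 3   ⇒   f'(x) = 2
  g(x) = 2·x^3 + 2·x^2   ⇒   g'(x) = 6·x^2 + 4·x
  lim(x→∞) f'(x)/g'(x) = lim(x→∞) (2)/(6·x^2 + 4·x)
  = 0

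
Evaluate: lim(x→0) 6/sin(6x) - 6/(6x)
This is an ∞-∞ indeterminate form.

Combine fractions or rationalize to convert ∞-∞ to 0/0 form:
  lim(x→0) 6/sin(6x) - 6/(6x) = 0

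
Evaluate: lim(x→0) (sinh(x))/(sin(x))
This is a 0/0 indeterminate form.

Apply L'Hôpital's rule: differentiate numerator and denominator separately.
  f(x) = sinh(x)   ⇒   f'(x) = cosh(x)
  g(x) = sin(x)   ⇒   g'(x) = cos(x)
  lim(x→0) f'(x)/g'(x) = lim(x→0) (cosh(x))/(cos(x))
  = 1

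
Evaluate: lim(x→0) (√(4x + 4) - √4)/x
This is a standard limit.

Factor or rationalize the expression:
  lim(x→0) (√(4x + 4) - √4)/x = 1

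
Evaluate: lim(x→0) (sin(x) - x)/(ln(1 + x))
This is a 0/0 indeterminate form.

Apply L'Hôpital's rule: differentiate numerator and denominator separately.
  f(x) = -x + sin(x)   ⇒   f'(x) = cos(x) - 1
  g(x) = ln(x + 1)   ⇒   g'(x) = 1/(x + 1)
  lim(x→0) f'(x)/g'(x) = lim(x→0) (cos(x) - 1)/(1/(x + 1))
  = 0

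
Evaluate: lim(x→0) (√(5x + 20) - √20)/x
This is a standard limit.

Factor or rationalize the expression:
  lim(x→0) (√(5x + 20) - √20)/x = sqrt(5)/4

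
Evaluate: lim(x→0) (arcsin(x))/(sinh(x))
This is a 0/0 indeterminate form.

Apply L'Hôpital's rule: differentiate numerator and denominator separately.
  f(x) = asin(x)   ⇒   f'(x) = 1/sqrt(1 - x^2)
  g(x) = sinh(x)   ⇒   g'(x) = cosh(x)
  lim(x→0) f'(x)/g'(x) = lim(x→0) (1/sqrt(1 - x^2))/(cosh(x))
  = 1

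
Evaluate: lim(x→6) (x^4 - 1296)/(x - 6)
This is a standard limit.

Factor or rationalize the expression:
  lim(x→6) (x^4 - 1296)/(x - 6) = 864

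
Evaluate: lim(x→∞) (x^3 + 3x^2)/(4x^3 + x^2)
This is an ∞/∞ indeterminate form.

Apply L'Hôpital's rule: differentiate numerator and denominator separately.
  f(x) = x^3 + 3·x^2   ⇒   f'(x) = 3·x^2 + 6·x
  g(x) = 4·x^3 + x^2   ⇒   g'(x) = 12·x^2 + 2·x
  lim(x→∞) f'(x)/g'(x) = lim(x→∞) (3·x^2 + 6·x)/(12·x^2 + 2·x)
  = 1/4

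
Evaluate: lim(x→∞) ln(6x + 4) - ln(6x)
This is an ∞-∞ indeterminate form.

Combine fractions or rationalize to convert ∞-∞ to 0/0 form:
  lim(x→∞) ln(6x + 4) - ln(6x) = 0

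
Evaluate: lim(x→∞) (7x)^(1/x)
This is an exponential indeterminate form.

For exponential indeterminate forms, take the natural log:
  Let L = lim(x→∞) (7x)^(1/x)
  Then ln(L) = lim(x→∞) [exponent × ln(base)]
  Evaluate using L'Hôpital or standard limits, then exponentiate.
  L = 1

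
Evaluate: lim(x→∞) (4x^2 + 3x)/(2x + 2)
This is an ∞/∞ indeterminate form.

Apply L'Hôpital's rule: differentiate numerator and denominator separately.
  f(x) = 4·x^2 + 3·x   ⇒   f'(x) = 8·x + 3
  g(x) = 2·x + 2   ⇒   g'(x) = 2
  lim(x→∞) f'(x)/g'(x) = lim(x→∞) (8·x + 3)/(2)
  = ∞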